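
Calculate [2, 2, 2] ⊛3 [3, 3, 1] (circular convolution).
Use y[k] = Σ_j s[j]·t[(k-j) mod 3]. y[0] = 2×3 + 2×1 + 2×3 = 14; y[1] = 2×3 + 2×3 + 2×1 = 14; y[2] = 2×1 + 2×3 + 2×3 = 14. Result: [14, 14, 14]

[14, 14, 14]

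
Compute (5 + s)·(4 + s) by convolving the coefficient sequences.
Ascending coefficients: a = [5, 1], b = [4, 1]. c[0] = 5×4 = 20; c[1] = 5×1 + 1×4 = 9; c[2] = 1×1 = 1. Result coefficients: [20, 9, 1] → 20 + 9s + s^2

20 + 9s + s^2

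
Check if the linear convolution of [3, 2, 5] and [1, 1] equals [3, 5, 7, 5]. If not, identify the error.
Recompute linear convolution of [3, 2, 5] and [1, 1]: y[0] = 3×1 = 3; y[1] = 3×1 + 2×1 = 5; y[2] = 2×1 + 5×1 = 7; y[3] = 5×1 = 5 → [3, 5, 7, 5]. Given [3, 5, 7, 5] matches, so answer: Yes

Yes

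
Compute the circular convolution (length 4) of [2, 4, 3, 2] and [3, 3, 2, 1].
Use y[k] = Σ_j x[j]·h[(k-j) mod 4]. y[0] = 2×3 + 4×1 + 3×2 + 2×3 = 22; y[1] = 2×3 + 4×3 + 3×1 + 2×2 = 25; y[2] = 2×2 + 4×3 + 3×3 + 2×1 = 27; y[3] = 2×1 + 4×2 + 3×3 + 2×3 = 25. Result: [22, 25, 27, 25]

[22, 25, 27, 25]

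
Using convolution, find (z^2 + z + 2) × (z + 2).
Ascending coefficients: a = [2, 1, 1], b = [2, 1]. c[0] = 2×2 = 4; c[1] = 2×1 + 1×2 = 4; c[2] = 1×1 + 1×2 = 3; c[3] = 1×1 = 1. Result coefficients: [4, 4, 3, 1] → z^3 + 3z^2 + 4z + 4

z^3 + 3z^2 + 4z + 4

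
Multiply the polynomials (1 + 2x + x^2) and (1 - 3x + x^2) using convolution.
Ascending coefficients: a = [1, 2, 1], b = [1, -3, 1]. c[0] = 1×1 = 1; c[1] = 1×-3 + 2×1 = -1; c[2] = 1×1 + 2×-3 + 1×1 = -4; c[3] = 2×1 + 1×-3 = -1; c[4] = 1×1 = 1. Result coefficients: [1, -1, -4, -1, 1] → 1 - x - 4x^2 - x^3 + x^4

1 - x - 4x^2 - x^3 + x^4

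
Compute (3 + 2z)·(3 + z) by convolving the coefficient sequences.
Ascending coefficients: a = [3, 2], b = [3, 1]. c[0] = 3×3 = 9; c[1] = 3×1 + 2×3 = 9; c[2] = 2×1 = 2. Result coefficients: [9, 9, 2] → 9 + 9z + 2z^2

9 + 9z + 2z^2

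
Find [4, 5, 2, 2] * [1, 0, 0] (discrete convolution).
y[0] = 4×1 = 4; y[1] = 4×0 + 5×1 = 5; y[2] = 4×0 + 5×0 + 2×1 = 2; y[3] = 5×0 + 2×0 + 2×1 = 2; y[4] = 2×0 + 2×0 = 0; y[5] = 2×0 = 0

[4, 5, 2, 2, 0, 0]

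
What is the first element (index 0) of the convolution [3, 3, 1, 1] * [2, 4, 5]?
Use y[k] = Σ_i a[i]·b[k-i] at k=0. y[0] = 3×2 = 6

6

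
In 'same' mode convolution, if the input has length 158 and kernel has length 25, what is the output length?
'Same' mode returns an output with the same length as the input: 158

158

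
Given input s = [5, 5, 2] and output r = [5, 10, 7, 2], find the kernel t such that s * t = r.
Output length 4 = len(s) + len(t) - 1 ⇒ len(t) = 2. Solve t forward using t[k] = (r[k] - Σ_{i≥1} s[i]·t[k-i]) / s[0]: t[0] = r[0] / s[0] = 5 / 5 = 1; t[1] = (r[1] - 5×1) / s[0] = (10 - 5×1) / 5 = 1. So t = [1, 1]. Forward-check [5, 5, 2] * [1, 1]: r[0] = 5×1 = 5; r[1] = 5×1 + 5×1 = 10; r[2] = 5×1 + 2×1 = 7; r[3] = 2×1 = 2 → [5, 10, 7, 2] ✓

[1, 1]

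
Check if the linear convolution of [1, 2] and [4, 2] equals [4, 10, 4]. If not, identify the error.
Recompute linear convolution of [1, 2] and [4, 2]: y[0] = 1×4 = 4; y[1] = 1×2 + 2×4 = 10; y[2] = 2×2 = 4 → [4, 10, 4]. Given [4, 10, 4] matches, so answer: Yes

Yes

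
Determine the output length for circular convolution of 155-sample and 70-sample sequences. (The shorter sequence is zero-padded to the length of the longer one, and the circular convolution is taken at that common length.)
Circular convolution (zero-padding the shorter input) has length max(m, n) = max(155, 70) = 155

155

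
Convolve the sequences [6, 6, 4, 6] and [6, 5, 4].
y[0] = 6×6 = 36; y[1] = 6×5 + 6×6 = 66; y[2] = 6×4 + 6×5 + 4×6 = 78; y[3] = 6×4 + 4×5 + 6×6 = 80; y[4] = 4×4 + 6×5 = 46; y[5] = 6×4 = 24

[36, 66, 78, 80, 46, 24]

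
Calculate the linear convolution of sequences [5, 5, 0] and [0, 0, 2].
y[0] = 5×0 = 0; y[1] = 5×0 + 5×0 = 0; y[2] = 5×2 + 5×0 + 0×0 = 10; y[3] = 5×2 + 0×0 = 10; y[4] = 0×2 = 0

[0, 0, 10, 10, 0]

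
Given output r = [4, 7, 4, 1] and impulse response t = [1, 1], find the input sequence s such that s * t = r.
Deconvolve r=[4, 7, 4, 1] by t=[1, 1]. Since t[0]=1, solve forward: s[0] = r[0] / 1 = 4; s[1] = (r[1] - 4×1) / 1 = 3; s[2] = (r[2] - 3×1) / 1 = 1. So s = [4, 3, 1]. Check by forward convolution: r[0] = 4×1 = 4; r[1] = 4×1 + 3×1 = 7; r[2] = 3×1 + 1×1 = 4; r[3] = 1×1 = 1

[4, 3, 1]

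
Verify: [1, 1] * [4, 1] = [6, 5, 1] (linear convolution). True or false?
Recompute linear convolution of [1, 1] and [4, 1]: y[0] = 1×4 = 4; y[1] = 1×1 + 1×4 = 5; y[2] = 1×1 = 1 → [4, 5, 1]. Compare to given [6, 5, 1]: they differ at index 0: given 6, correct 4, so answer: No

No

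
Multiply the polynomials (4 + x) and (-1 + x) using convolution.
Ascending coefficients: a = [4, 1], b = [-1, 1]. c[0] = 4×-1 = -4; c[1] = 4×1 + 1×-1 = 3; c[2] = 1×1 = 1. Result coefficients: [-4, 3, 1] → -4 + 3x + x^2

-4 + 3x + x^2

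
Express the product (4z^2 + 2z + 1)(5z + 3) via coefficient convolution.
Ascending coefficients: a = [1, 2, 4], b = [3, 5]. c[0] = 1×3 = 3; c[1] = 1×5 + 2×3 = 11; c[2] = 2×5 + 4×3 = 22; c[3] = 4×5 = 20. Result coefficients: [3, 11, 22, 20] → 20z^3 + 22z^2 + 11z + 3

20z^3 + 22z^2 + 11z + 3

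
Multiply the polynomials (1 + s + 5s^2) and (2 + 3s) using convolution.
Ascending coefficients: a = [1, 1, 5], b = [2, 3]. c[0] = 1×2 = 2; c[1] = 1×3 + 1×2 = 5; c[2] = 1×3 + 5×2 = 13; c[3] = 5×3 = 15. Result coefficients: [2, 5, 13, 15] → 2 + 5s + 13s^2 + 15s^3

2 + 5s + 13s^2 + 15s^3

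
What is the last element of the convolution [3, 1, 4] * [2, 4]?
Use y[k] = Σ_i a[i]·b[k-i] at k=3. y[3] = 4×4 = 16

16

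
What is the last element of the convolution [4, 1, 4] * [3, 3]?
Use y[k] = Σ_i a[i]·b[k-i] at k=3. y[3] = 4×3 = 12

12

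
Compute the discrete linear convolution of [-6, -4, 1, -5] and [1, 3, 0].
y[0] = -6×1 = -6; y[1] = -6×3 + -4×1 = -22; y[2] = -6×0 + -4×3 + 1×1 = -11; y[3] = -4×0 + 1×3 + -5×1 = -2; y[4] = 1×0 + -5×3 = -15; y[5] = -5×0 = 0

[-6, -22, -11, -2, -15, 0]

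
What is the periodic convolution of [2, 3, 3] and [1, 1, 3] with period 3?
Use y[k] = Σ_j f[j]·g[(k-j) mod 3]. y[0] = 2×1 + 3×3 + 3×1 = 14; y[1] = 2×1 + 3×1 + 3×3 = 14; y[2] = 2×3 + 3×1 + 3×1 = 12. Result: [14, 14, 12]

[14, 14, 12]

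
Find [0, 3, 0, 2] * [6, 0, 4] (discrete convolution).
y[0] = 0×6 = 0; y[1] = 0×0 + 3×6 = 18; y[2] = 0×4 + 3×0 + 0×6 = 0; y[3] = 3×4 + 0×0 + 2×6 = 24; y[4] = 0×4 + 2×0 = 0; y[5] = 2×4 = 8

[0, 18, 0, 24, 0, 8]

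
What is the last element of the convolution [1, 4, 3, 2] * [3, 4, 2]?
Use y[k] = Σ_i a[i]·b[k-i] at k=5. y[5] = 2×2 = 4

4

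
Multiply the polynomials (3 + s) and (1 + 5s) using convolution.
Ascending coefficients: a = [3, 1], b = [1, 5]. c[0] = 3×1 = 3; c[1] = 3×5 + 1×1 = 16; c[2] = 1×5 = 5. Result coefficients: [3, 16, 5] → 3 + 16s + 5s^2

3 + 16s + 5s^2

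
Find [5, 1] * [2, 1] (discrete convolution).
y[0] = 5×2 = 10; y[1] = 5×1 + 1×2 = 7; y[2] = 1×1 = 1

[10, 7, 1]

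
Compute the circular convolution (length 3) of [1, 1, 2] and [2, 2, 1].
Use y[k] = Σ_j u[j]·v[(k-j) mod 3]. y[0] = 1×2 + 1×1 + 2×2 = 7; y[1] = 1×2 + 1×2 + 2×1 = 6; y[2] = 1×1 + 1×2 + 2×2 = 7. Result: [7, 6, 7]

[7, 6, 7]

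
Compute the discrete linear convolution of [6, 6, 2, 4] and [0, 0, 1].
y[0] = 6×0 = 0; y[1] = 6×0 + 6×0 = 0; y[2] = 6×1 + 6×0 + 2×0 = 6; y[3] = 6×1 + 2×0 + 4×0 = 6; y[4] = 2×1 + 4×0 = 2; y[5] = 4×1 = 4

[0, 0, 6, 6, 2, 4]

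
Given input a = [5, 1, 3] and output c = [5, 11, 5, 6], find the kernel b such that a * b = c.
Output length 4 = len(a) + len(b) - 1 ⇒ len(b) = 2. Solve b forward using b[k] = (c[k] - Σ_{i≥1} a[i]·b[k-i]) / a[0]: b[0] = c[0] / a[0] = 5 / 5 = 1; b[1] = (c[1] - 1×1) / a[0] = (11 - 1×1) / 5 = 2. So b = [1, 2]. Forward-check [5, 1, 3] * [1, 2]: c[0] = 5×1 = 5; c[1] = 5×2 + 1×1 = 11; c[2] = 1×2 + 3×1 = 5; c[3] = 3×2 = 6 → [5, 11, 5, 6] ✓

[1, 2]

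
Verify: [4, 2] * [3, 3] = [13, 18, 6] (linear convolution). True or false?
Recompute linear convolution of [4, 2] and [3, 3]: y[0] = 4×3 = 12; y[1] = 4×3 + 2×3 = 18; y[2] = 2×3 = 6 → [12, 18, 6]. Compare to given [13, 18, 6]: they differ at index 0: given 13, correct 12, so answer: No

No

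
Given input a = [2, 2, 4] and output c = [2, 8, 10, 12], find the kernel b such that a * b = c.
Output length 4 = len(a) + len(b) - 1 ⇒ len(b) = 2. Solve b forward using b[k] = (c[k] - Σ_{i≥1} a[i]·b[k-i]) / a[0]: b[0] = c[0] / a[0] = 2 / 2 = 1; b[1] = (c[1] - 2×1) / a[0] = (8 - 2×1) / 2 = 3. So b = [1, 3]. Forward-check [2, 2, 4] * [1, 3]: c[0] = 2×1 = 2; c[1] = 2×3 + 2×1 = 8; c[2] = 2×3 + 4×1 = 10; c[3] = 4×3 = 12 → [2, 8, 10, 12] ✓

[1, 3]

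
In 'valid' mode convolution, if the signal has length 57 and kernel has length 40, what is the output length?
'Valid' mode counts only positions where the kernel fully overlaps the signal: m - n + 1 = 57 - 40 + 1 = 18

18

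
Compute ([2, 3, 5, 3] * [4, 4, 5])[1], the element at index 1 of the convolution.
Use y[k] = Σ_i a[i]·b[k-i] at k=1. y[1] = 2×4 + 3×4 = 20

20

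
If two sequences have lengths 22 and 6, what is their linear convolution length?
Linear/full convolution length: m + n - 1 = 22 + 6 - 1 = 27

27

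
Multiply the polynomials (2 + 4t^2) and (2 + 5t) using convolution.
Ascending coefficients: a = [2, 0, 4], b = [2, 5]. c[0] = 2×2 = 4; c[1] = 2×5 + 0×2 = 10; c[2] = 0×5 + 4×2 = 8; c[3] = 4×5 = 20. Result coefficients: [4, 10, 8, 20] → 4 + 10t + 8t^2 + 20t^3

4 + 10t + 8t^2 + 20t^3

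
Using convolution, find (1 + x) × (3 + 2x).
Ascending coefficients: a = [1, 1], b = [3, 2]. c[0] = 1×3 = 3; c[1] = 1×2 + 1×3 = 5; c[2] = 1×2 = 2. Result coefficients: [3, 5, 2] → 3 + 5x + 2x^2

3 + 5x + 2x^2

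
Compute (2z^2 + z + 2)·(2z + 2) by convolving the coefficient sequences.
Ascending coefficients: a = [2, 1, 2], b = [2, 2]. c[0] = 2×2 = 4; c[1] = 2×2 + 1×2 = 6; c[2] = 1×2 + 2×2 = 6; c[3] = 2×2 = 4. Result coefficients: [4, 6, 6, 4] → 4z^3 + 6z^2 + 6z + 4

4z^3 + 6z^2 + 6z + 4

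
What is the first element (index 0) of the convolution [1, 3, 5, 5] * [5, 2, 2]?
Use y[k] = Σ_i a[i]·b[k-i] at k=0. y[0] = 1×5 = 5

5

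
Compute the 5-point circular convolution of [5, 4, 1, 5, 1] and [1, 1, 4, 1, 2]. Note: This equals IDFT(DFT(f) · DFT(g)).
Either evaluate y[k] = Σ_j f[j]·g[(k-j) mod 5] directly, or use IDFT(DFT(f) · DFT(g)). y[0] = 5×1 + 4×2 + 1×1 + 5×4 + 1×1 = 35; y[1] = 5×1 + 4×1 + 1×2 + 5×1 + 1×4 = 20; y[2] = 5×4 + 4×1 + 1×1 + 5×2 + 1×1 = 36; y[3] = 5×1 + 4×4 + 1×1 + 5×1 + 1×2 = 29; y[4] = 5×2 + 4×1 + 1×4 + 5×1 + 1×1 = 24. Result: [35, 20, 36, 29, 24]

[35, 20, 36, 29, 24]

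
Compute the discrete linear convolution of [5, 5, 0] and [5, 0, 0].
y[0] = 5×5 = 25; y[1] = 5×0 + 5×5 = 25; y[2] = 5×0 + 5×0 + 0×5 = 0; y[3] = 5×0 + 0×0 = 0; y[4] = 0×0 = 0

[25, 25, 0, 0, 0]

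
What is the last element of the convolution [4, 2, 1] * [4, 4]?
Use y[k] = Σ_i a[i]·b[k-i] at k=3. y[3] = 1×4 = 4

4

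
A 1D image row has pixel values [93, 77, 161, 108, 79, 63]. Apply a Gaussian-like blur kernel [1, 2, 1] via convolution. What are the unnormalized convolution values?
Convolve image row [93, 77, 161, 108, 79, 63] with kernel [1, 2, 1]: y[0] = 93×1 = 93; y[1] = 93×2 + 77×1 = 263; y[2] = 93×1 + 77×2 + 161×1 = 408; y[3] = 77×1 + 161×2 + 108×1 = 507; y[4] = 161×1 + 108×2 + 79×1 = 456; y[5] = 108×1 + 79×2 + 63×1 = 329; y[6] = 79×1 + 63×2 = 205; y[7] = 63×1 = 63 → [93, 263, 408, 507, 456, 329, 205, 63]. Normalization factor = sum(kernel) = 4.

[93, 263, 408, 507, 456, 329, 205, 63]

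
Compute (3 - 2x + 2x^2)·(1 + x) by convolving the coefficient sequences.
Ascending coefficients: a = [3, -2, 2], b = [1, 1]. c[0] = 3×1 = 3; c[1] = 3×1 + -2×1 = 1; c[2] = -2×1 + 2×1 = 0; c[3] = 2×1 = 2. Result coefficients: [3, 1, 0, 2] → 3 + x + 2x^3

3 + x + 2x^3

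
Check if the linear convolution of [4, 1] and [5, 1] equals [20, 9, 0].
Recompute linear convolution of [4, 1] and [5, 1]: y[0] = 4×5 = 20; y[1] = 4×1 + 1×5 = 9; y[2] = 1×1 = 1 → [20, 9, 1]. Compare to given [20, 9, 0]: they differ at index 2: given 0, correct 1, so answer: No

No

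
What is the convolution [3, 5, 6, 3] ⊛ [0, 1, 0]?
y[0] = 3×0 = 0; y[1] = 3×1 + 5×0 = 3; y[2] = 3×0 + 5×1 + 6×0 = 5; y[3] = 5×0 + 6×1 + 3×0 = 6; y[4] = 6×0 + 3×1 = 3; y[5] = 3×0 = 0

[0, 3, 5, 6, 3, 0]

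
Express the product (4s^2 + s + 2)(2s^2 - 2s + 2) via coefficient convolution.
Ascending coefficients: a = [2, 1, 4], b = [2, -2, 2]. c[0] = 2×2 = 4; c[1] = 2×-2 + 1×2 = -2; c[2] = 2×2 + 1×-2 + 4×2 = 10; c[3] = 1×2 + 4×-2 = -6; c[4] = 4×2 = 8. Result coefficients: [4, -2, 10, -6, 8] → 8s^4 - 6s^3 + 10s^2 - 2s + 4

8s^4 - 6s^3 + 10s^2 - 2s + 4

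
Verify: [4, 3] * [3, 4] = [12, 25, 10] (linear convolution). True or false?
Recompute linear convolution of [4, 3] and [3, 4]: y[0] = 4×3 = 12; y[1] = 4×4 + 3×3 = 25; y[2] = 3×4 = 12 → [12, 25, 12]. Compare to given [12, 25, 10]: they differ at index 2: given 10, correct 12, so answer: No

No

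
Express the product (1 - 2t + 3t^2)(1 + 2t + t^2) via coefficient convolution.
Ascending coefficients: a = [1, -2, 3], b = [1, 2, 1]. c[0] = 1×1 = 1; c[1] = 1×2 + -2×1 = 0; c[2] = 1×1 + -2×2 + 3×1 = 0; c[3] = -2×1 + 3×2 = 4; c[4] = 3×1 = 3. Result coefficients: [1, 0, 0, 4, 3] → 1 + 4t^3 + 3t^4

1 + 4t^3 + 3t^4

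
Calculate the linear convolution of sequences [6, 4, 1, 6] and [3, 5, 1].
y[0] = 6×3 = 18; y[1] = 6×5 + 4×3 = 42; y[2] = 6×1 + 4×5 + 1×3 = 29; y[3] = 4×1 + 1×5 + 6×3 = 27; y[4] = 1×1 + 6×5 = 31; y[5] = 6×1 = 6

[18, 42, 29, 27, 31, 6]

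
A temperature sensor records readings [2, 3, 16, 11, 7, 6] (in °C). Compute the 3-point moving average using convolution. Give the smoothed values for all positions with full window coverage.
3-point moving average kernel = [1, 1, 1]. Apply in 'valid' mode (full window coverage): avg[0] = (2 + 3 + 16) / 3 = 7.0; avg[1] = (3 + 16 + 11) / 3 = 10.0; avg[2] = (16 + 11 + 7) / 3 = 11.33; avg[3] = (11 + 7 + 6) / 3 = 8.0. Smoothed values: [7.0, 10.0, 11.33, 8.0]

[7.0, 10.0, 11.33, 8.0]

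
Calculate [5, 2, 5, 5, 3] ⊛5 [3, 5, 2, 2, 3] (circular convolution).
Use y[k] = Σ_j f[j]·g[(k-j) mod 5]. y[0] = 5×3 + 2×3 + 5×2 + 5×2 + 3×5 = 56; y[1] = 5×5 + 2×3 + 5×3 + 5×2 + 3×2 = 62; y[2] = 5×2 + 2×5 + 5×3 + 5×3 + 3×2 = 56; y[3] = 5×2 + 2×2 + 5×5 + 5×3 + 3×3 = 63; y[4] = 5×3 + 2×2 + 5×2 + 5×5 + 3×3 = 63. Result: [56, 62, 56, 63, 63]

[56, 62, 56, 63, 63]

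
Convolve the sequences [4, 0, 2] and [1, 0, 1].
y[0] = 4×1 = 4; y[1] = 4×0 + 0×1 = 0; y[2] = 4×1 + 0×0 + 2×1 = 6; y[3] = 0×1 + 2×0 = 0; y[4] = 2×1 = 2

[4, 0, 6, 0, 2]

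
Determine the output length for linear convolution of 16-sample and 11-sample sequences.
Linear/full convolution length: m + n - 1 = 16 + 11 - 1 = 26

26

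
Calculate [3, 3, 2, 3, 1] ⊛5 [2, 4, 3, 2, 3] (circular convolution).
Use y[k] = Σ_j x[j]·h[(k-j) mod 5]. y[0] = 3×2 + 3×3 + 2×2 + 3×3 + 1×4 = 32; y[1] = 3×4 + 3×2 + 2×3 + 3×2 + 1×3 = 33; y[2] = 3×3 + 3×4 + 2×2 + 3×3 + 1×2 = 36; y[3] = 3×2 + 3×3 + 2×4 + 3×2 + 1×3 = 32; y[4] = 3×3 + 3×2 + 2×3 + 3×4 + 1×2 = 35. Result: [32, 33, 36, 32, 35]

[32, 33, 36, 32, 35]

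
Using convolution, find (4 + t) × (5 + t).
Ascending coefficients: a = [4, 1], b = [5, 1]. c[0] = 4×5 = 20; c[1] = 4×1 + 1×5 = 9; c[2] = 1×1 = 1. Result coefficients: [20, 9, 1] → 20 + 9t + t^2

20 + 9t + t^2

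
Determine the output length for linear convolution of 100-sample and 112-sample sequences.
Linear/full convolution length: m + n - 1 = 100 + 112 - 1 = 211

211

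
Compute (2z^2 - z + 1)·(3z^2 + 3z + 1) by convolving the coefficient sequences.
Ascending coefficients: a = [1, -1, 2], b = [1, 3, 3]. c[0] = 1×1 = 1; c[1] = 1×3 + -1×1 = 2; c[2] = 1×3 + -1×3 + 2×1 = 2; c[3] = -1×3 + 2×3 = 3; c[4] = 2×3 = 6. Result coefficients: [1, 2, 2, 3, 6] → 6z^4 + 3z^3 + 2z^2 + 2z + 1

6z^4 + 3z^3 + 2z^2 + 2z + 1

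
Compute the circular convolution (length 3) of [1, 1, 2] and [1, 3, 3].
Use y[k] = Σ_j u[j]·v[(k-j) mod 3]. y[0] = 1×1 + 1×3 + 2×3 = 10; y[1] = 1×3 + 1×1 + 2×3 = 10; y[2] = 1×3 + 1×3 + 2×1 = 8. Result: [10, 10, 8]

[10, 10, 8]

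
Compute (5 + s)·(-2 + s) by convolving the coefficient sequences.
Ascending coefficients: a = [5, 1], b = [-2, 1]. c[0] = 5×-2 = -10; c[1] = 5×1 + 1×-2 = 3; c[2] = 1×1 = 1. Result coefficients: [-10, 3, 1] → -10 + 3s + s^2

-10 + 3s + s^2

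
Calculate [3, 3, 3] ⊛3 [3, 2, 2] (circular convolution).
Use y[k] = Σ_j u[j]·v[(k-j) mod 3]. y[0] = 3×3 + 3×2 + 3×2 = 21; y[1] = 3×2 + 3×3 + 3×2 = 21; y[2] = 3×2 + 3×2 + 3×3 = 21. Result: [21, 21, 21]

[21, 21, 21]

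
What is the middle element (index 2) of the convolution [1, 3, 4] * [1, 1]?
Use y[k] = Σ_i a[i]·b[k-i] at k=2. y[2] = 3×1 + 4×1 = 7

7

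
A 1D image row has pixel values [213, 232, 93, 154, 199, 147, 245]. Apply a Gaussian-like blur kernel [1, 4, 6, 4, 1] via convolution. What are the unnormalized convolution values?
Convolve image row [213, 232, 93, 154, 199, 147, 245] with kernel [1, 4, 6, 4, 1]: y[0] = 213×1 = 213; y[1] = 213×4 + 232×1 = 1084; y[2] = 213×6 + 232×4 + 93×1 = 2299; y[3] = 213×4 + 232×6 + 93×4 + 154×1 = 2770; y[4] = 213×1 + 232×4 + 93×6 + 154×4 + 199×1 = 2514; y[5] = 232×1 + 93×4 + 154×6 + 199×4 + 147×1 = 2471; y[6] = 93×1 + 154×4 + 199×6 + 147×4 + 245×1 = 2736; y[7] = 154×1 + 199×4 + 147×6 + 245×4 = 2812; y[8] = 199×1 + 147×4 + 245×6 = 2257; y[9] = 147×1 + 245×4 = 1127; y[10] = 245×1 = 245 → [213, 1084, 2299, 2770, 2514, 2471, 2736, 2812, 2257, 1127, 245]. Normalization factor = sum(kernel) = 16.

[213, 1084, 2299, 2770, 2514, 2471, 2736, 2812, 2257, 1127, 245]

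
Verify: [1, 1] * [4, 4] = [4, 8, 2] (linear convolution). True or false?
Recompute linear convolution of [1, 1] and [4, 4]: y[0] = 1×4 = 4; y[1] = 1×4 + 1×4 = 8; y[2] = 1×4 = 4 → [4, 8, 4]. Compare to given [4, 8, 2]: they differ at index 2: given 2, correct 4, so answer: No

No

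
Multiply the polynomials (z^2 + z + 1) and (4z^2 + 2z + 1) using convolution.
Ascending coefficients: a = [1, 1, 1], b = [1, 2, 4]. c[0] = 1×1 = 1; c[1] = 1×2 + 1×1 = 3; c[2] = 1×4 + 1×2 + 1×1 = 7; c[3] = 1×4 + 1×2 = 6; c[4] = 1×4 = 4. Result coefficients: [1, 3, 7, 6, 4] → 4z^4 + 6z^3 + 7z^2 + 3z + 1

4z^4 + 6z^3 + 7z^2 + 3z + 1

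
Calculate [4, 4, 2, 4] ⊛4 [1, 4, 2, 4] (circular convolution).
Use y[k] = Σ_j u[j]·v[(k-j) mod 4]. y[0] = 4×1 + 4×4 + 2×2 + 4×4 = 40; y[1] = 4×4 + 4×1 + 2×4 + 4×2 = 36; y[2] = 4×2 + 4×4 + 2×1 + 4×4 = 42; y[3] = 4×4 + 4×2 + 2×4 + 4×1 = 36. Result: [40, 36, 42, 36]

[40, 36, 42, 36]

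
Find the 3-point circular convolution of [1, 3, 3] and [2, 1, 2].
Use y[k] = Σ_j s[j]·t[(k-j) mod 3]. y[0] = 1×2 + 3×2 + 3×1 = 11; y[1] = 1×1 + 3×2 + 3×2 = 13; y[2] = 1×2 + 3×1 + 3×2 = 11. Result: [11, 13, 11]

[11, 13, 11]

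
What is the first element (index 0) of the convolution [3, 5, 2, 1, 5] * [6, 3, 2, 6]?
Use y[k] = Σ_i a[i]·b[k-i] at k=0. y[0] = 3×6 = 18

18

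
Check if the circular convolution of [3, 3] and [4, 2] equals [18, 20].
Recompute circular convolution of [3, 3] and [4, 2]: y[0] = 3×4 + 3×2 = 18; y[1] = 3×2 + 3×4 = 18 → [18, 18]. Compare to given [18, 20]: they differ at index 1: given 20, correct 18, so answer: No

No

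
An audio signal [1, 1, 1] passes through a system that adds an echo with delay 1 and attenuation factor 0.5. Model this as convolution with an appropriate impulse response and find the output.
Direct-path + delayed-attenuated-path model → impulse response h = [1, 0.5] (1 at lag 0, 0.5 at lag 1). Output y[n] = x[n] + 0.5·x[n - 1] (with x[n] = 0 outside 0..2): y[0] = 1 + 0.5×0 = 1; y[1] = 1 + 0.5×1 = 1.5; y[2] = 1 + 0.5×1 = 1.5; y[3] = 0 + 0.5×1 = 0.5. So y = [1, 1.5, 1.5, 0.5]

[1, 1.5, 1.5, 0.5]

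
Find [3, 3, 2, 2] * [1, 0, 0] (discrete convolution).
y[0] = 3×1 = 3; y[1] = 3×0 + 3×1 = 3; y[2] = 3×0 + 3×0 + 2×1 = 2; y[3] = 3×0 + 2×0 + 2×1 = 2; y[4] = 2×0 + 2×0 = 0; y[5] = 2×0 = 0

[3, 3, 2, 2, 0, 0]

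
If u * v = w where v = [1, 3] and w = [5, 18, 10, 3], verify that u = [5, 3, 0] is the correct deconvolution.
Forward-compute [5, 3, 0] * [1, 3]: w[0] = 5×1 = 5; w[1] = 5×3 + 3×1 = 18; w[2] = 3×3 + 0×1 = 9; w[3] = 0×3 = 0 → [5, 18, 9, 0]. Does not match given w = [5, 18, 10, 3].

Not verified. [5, 3, 0] * [1, 3] = [5, 18, 9, 0], which differs from [5, 18, 10, 3] at index 2.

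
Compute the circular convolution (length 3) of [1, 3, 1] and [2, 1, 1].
Use y[k] = Σ_j f[j]·g[(k-j) mod 3]. y[0] = 1×2 + 3×1 + 1×1 = 6; y[1] = 1×1 + 3×2 + 1×1 = 8; y[2] = 1×1 + 3×1 + 1×2 = 6. Result: [6, 8, 6]

[6, 8, 6]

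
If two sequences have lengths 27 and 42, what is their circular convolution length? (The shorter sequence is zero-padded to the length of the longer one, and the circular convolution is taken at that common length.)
Circular convolution (zero-padding the shorter input) has length max(m, n) = max(27, 42) = 42

42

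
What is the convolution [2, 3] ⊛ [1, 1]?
y[0] = 2×1 = 2; y[1] = 2×1 + 3×1 = 5; y[2] = 3×1 = 3

[2, 5, 3]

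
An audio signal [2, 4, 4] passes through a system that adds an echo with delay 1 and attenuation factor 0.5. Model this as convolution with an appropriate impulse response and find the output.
Direct-path + delayed-attenuated-path model → impulse response h = [1, 0.5] (1 at lag 0, 0.5 at lag 1). Output y[n] = x[n] + 0.5·x[n - 1] (with x[n] = 0 outside 0..2): y[0] = 2 + 0.5×0 = 2; y[1] = 4 + 0.5×2 = 5.0; y[2] = 4 + 0.5×4 = 6.0; y[3] = 0 + 0.5×4 = 2.0. So y = [2, 5.0, 6.0, 2.0]

[2, 5.0, 6.0, 2.0]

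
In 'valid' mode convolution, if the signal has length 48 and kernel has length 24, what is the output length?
'Valid' mode counts only positions where the kernel fully overlaps the signal: m - n + 1 = 48 - 24 + 1 = 25

25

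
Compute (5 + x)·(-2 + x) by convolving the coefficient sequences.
Ascending coefficients: a = [5, 1], b = [-2, 1]. c[0] = 5×-2 = -10; c[1] = 5×1 + 1×-2 = 3; c[2] = 1×1 = 1. Result coefficients: [-10, 3, 1] → -10 + 3x + x^2

-10 + 3x + x^2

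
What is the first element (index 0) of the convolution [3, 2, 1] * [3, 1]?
Use y[k] = Σ_i a[i]·b[k-i] at k=0. y[0] = 3×3 = 9

9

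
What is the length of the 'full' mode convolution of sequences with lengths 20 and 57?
Linear/full convolution length: m + n - 1 = 20 + 57 - 1 = 76

76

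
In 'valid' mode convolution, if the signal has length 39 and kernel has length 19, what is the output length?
'Valid' mode counts only positions where the kernel fully overlaps the signal: m - n + 1 = 39 - 19 + 1 = 21

21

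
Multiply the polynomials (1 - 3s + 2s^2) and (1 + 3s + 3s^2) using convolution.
Ascending coefficients: a = [1, -3, 2], b = [1, 3, 3]. c[0] = 1×1 = 1; c[1] = 1×3 + -3×1 = 0; c[2] = 1×3 + -3×3 + 2×1 = -4; c[3] = -3×3 + 2×3 = -3; c[4] = 2×3 = 6. Result coefficients: [1, 0, -4, -3, 6] → 1 - 4s^2 - 3s^3 + 6s^4

1 - 4s^2 - 3s^3 + 6s^4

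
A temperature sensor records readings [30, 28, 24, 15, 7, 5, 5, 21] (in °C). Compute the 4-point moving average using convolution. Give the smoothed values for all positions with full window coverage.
4-point moving average kernel = [1, 1, 1, 1]. Apply in 'valid' mode (full window coverage): avg[0] = (30 + 28 + 24 + 15) / 4 = 24.25; avg[1] = (28 + 24 + 15 + 7) / 4 = 18.5; avg[2] = (24 + 15 + 7 + 5) / 4 = 12.75; avg[3] = (15 + 7 + 5 + 5) / 4 = 8.0; avg[4] = (7 + 5 + 5 + 21) / 4 = 9.5. Smoothed values: [24.25, 18.5, 12.75, 8.0, 9.5]

[24.25, 18.5, 12.75, 8.0, 9.5]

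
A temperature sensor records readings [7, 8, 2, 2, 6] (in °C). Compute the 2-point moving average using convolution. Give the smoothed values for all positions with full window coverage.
2-point moving average kernel = [1, 1]. Apply in 'valid' mode (full window coverage): avg[0] = (7 + 8) / 2 = 7.5; avg[1] = (8 + 2) / 2 = 5.0; avg[2] = (2 + 2) / 2 = 2.0; avg[3] = (2 + 6) / 2 = 4.0. Smoothed values: [7.5, 5.0, 2.0, 4.0]

[7.5, 5.0, 2.0, 4.0]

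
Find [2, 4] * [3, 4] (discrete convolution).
y[0] = 2×3 = 6; y[1] = 2×4 + 4×3 = 20; y[2] = 4×4 = 16

[6, 20, 16]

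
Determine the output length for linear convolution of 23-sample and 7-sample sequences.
Linear/full convolution length: m + n - 1 = 23 + 7 - 1 = 29

29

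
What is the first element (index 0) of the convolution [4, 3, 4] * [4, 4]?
Use y[k] = Σ_i a[i]·b[k-i] at k=0. y[0] = 4×4 = 16

16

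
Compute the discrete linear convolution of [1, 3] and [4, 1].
y[0] = 1×4 = 4; y[1] = 1×1 + 3×4 = 13; y[2] = 3×1 = 3

[4, 13, 3]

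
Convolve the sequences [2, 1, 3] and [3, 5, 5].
y[0] = 2×3 = 6; y[1] = 2×5 + 1×3 = 13; y[2] = 2×5 + 1×5 + 3×3 = 24; y[3] = 1×5 + 3×5 = 20; y[4] = 3×5 = 15

[6, 13, 24, 20, 15]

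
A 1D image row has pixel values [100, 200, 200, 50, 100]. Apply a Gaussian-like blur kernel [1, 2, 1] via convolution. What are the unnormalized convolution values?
Convolve image row [100, 200, 200, 50, 100] with kernel [1, 2, 1]: y[0] = 100×1 = 100; y[1] = 100×2 + 200×1 = 400; y[2] = 100×1 + 200×2 + 200×1 = 700; y[3] = 200×1 + 200×2 + 50×1 = 650; y[4] = 200×1 + 50×2 + 100×1 = 400; y[5] = 50×1 + 100×2 = 250; y[6] = 100×1 = 100 → [100, 400, 700, 650, 400, 250, 100]. Normalization factor = sum(kernel) = 4.

[100, 400, 700, 650, 400, 250, 100]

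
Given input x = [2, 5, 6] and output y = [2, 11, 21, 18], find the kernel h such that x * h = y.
Output length 4 = len(x) + len(h) - 1 ⇒ len(h) = 2. Solve h forward using h[k] = (y[k] - Σ_{i≥1} x[i]·h[k-i]) / x[0]: h[0] = y[0] / x[0] = 2 / 2 = 1; h[1] = (y[1] - 5×1) / x[0] = (11 - 5×1) / 2 = 3. So h = [1, 3]. Forward-check [2, 5, 6] * [1, 3]: y[0] = 2×1 = 2; y[1] = 2×3 + 5×1 = 11; y[2] = 5×3 + 6×1 = 21; y[3] = 6×3 = 18 → [2, 11, 21, 18] ✓

[1, 3]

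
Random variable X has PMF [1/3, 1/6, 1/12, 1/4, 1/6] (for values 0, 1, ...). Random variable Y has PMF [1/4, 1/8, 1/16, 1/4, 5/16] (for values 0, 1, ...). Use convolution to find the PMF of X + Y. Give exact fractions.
P(X+Y=k) = Σ_i P(X=i)·P(Y=k-i) — a convolution of [1/3, 1/6, 1/12, 1/4, 1/6] and [1/4, 1/8, 1/16, 1/4, 5/16]. P(X+Y=0) = (1/3)×(1/4) = 1/12; P(X+Y=1) = (1/3)×(1/8) + (1/6)×(1/4) = 1/24 + 1/24 = 1/12; P(X+Y=2) = (1/3)×(1/16) + (1/6)×(1/8) + (1/12)×(1/4) = 1/48 + 1/48 + 1/48 = 1/16; P(X+Y=3) = (1/3)×(1/4) + (1/6)×(1/16) + (1/12)×(1/8) + (1/4)×(1/4) = 1/12 + 1/96 + 1/96 + 1/16 = 1/6; P(X+Y=4) = (1/3)×(5/16) + (1/6)×(1/4) + (1/12)×(1/16) + (1/4)×(1/8) + (1/6)×(1/4) = 5/48 + 1/24 + 1/192 + 1/32 + 1/24 = 43/192; P(X+Y=5) = (1/6)×(5/16) + (1/12)×(1/4) + (1/4)×(1/16) + (1/6)×(1/8) = 5/96 + 1/48 + 1/64 + 1/48 = 7/64; P(X+Y=6) = (1/12)×(5/16) + (1/4)×(1/4) + (1/6)×(1/16) = 5/192 + 1/16 + 1/96 = 19/192; P(X+Y=7) = (1/4)×(5/16) + (1/6)×(1/4) = 5/64 + 1/24 = 23/192; P(X+Y=8) = (1/6)×(5/16) = 5/96. PMF: [1/12, 1/12, 1/16, 1/6, 43/192, 7/64, 19/192, 23/192, 5/96] (sums to 1 ✓)

[1/12, 1/12, 1/16, 1/6, 43/192, 7/64, 19/192, 23/192, 5/96]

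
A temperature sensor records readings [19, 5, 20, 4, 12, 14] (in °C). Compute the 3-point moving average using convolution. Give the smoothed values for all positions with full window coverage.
3-point moving average kernel = [1, 1, 1]. Apply in 'valid' mode (full window coverage): avg[0] = (19 + 5 + 20) / 3 = 14.67; avg[1] = (5 + 20 + 4) / 3 = 9.67; avg[2] = (20 + 4 + 12) / 3 = 12.0; avg[3] = (4 + 12 + 14) / 3 = 10.0. Smoothed values: [14.67, 9.67, 12.0, 10.0]

[14.67, 9.67, 12.0, 10.0]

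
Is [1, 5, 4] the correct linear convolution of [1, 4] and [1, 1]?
Recompute linear convolution of [1, 4] and [1, 1]: y[0] = 1×1 = 1; y[1] = 1×1 + 4×1 = 5; y[2] = 4×1 = 4 → [1, 5, 4]. Given [1, 5, 4] matches, so answer: Yes

Yes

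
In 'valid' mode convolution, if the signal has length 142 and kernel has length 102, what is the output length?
'Valid' mode counts only positions where the kernel fully overlaps the signal: m - n + 1 = 142 - 102 + 1 = 41

41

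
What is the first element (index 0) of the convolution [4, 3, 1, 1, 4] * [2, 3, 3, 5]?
Use y[k] = Σ_i a[i]·b[k-i] at k=0. y[0] = 4×2 = 8

8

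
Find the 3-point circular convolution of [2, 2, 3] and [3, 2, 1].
Use y[k] = Σ_j a[j]·b[(k-j) mod 3]. y[0] = 2×3 + 2×1 + 3×2 = 14; y[1] = 2×2 + 2×3 + 3×1 = 13; y[2] = 2×1 + 2×2 + 3×3 = 15. Result: [14, 13, 15]

[14, 13, 15]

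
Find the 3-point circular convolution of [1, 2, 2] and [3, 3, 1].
Use y[k] = Σ_j u[j]·v[(k-j) mod 3]. y[0] = 1×3 + 2×1 + 2×3 = 11; y[1] = 1×3 + 2×3 + 2×1 = 11; y[2] = 1×1 + 2×3 + 2×3 = 13. Result: [11, 11, 13]

[11, 11, 13]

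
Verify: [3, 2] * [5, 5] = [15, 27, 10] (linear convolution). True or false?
Recompute linear convolution of [3, 2] and [5, 5]: y[0] = 3×5 = 15; y[1] = 3×5 + 2×5 = 25; y[2] = 2×5 = 10 → [15, 25, 10]. Compare to given [15, 27, 10]: they differ at index 1: given 27, correct 25, so answer: No

No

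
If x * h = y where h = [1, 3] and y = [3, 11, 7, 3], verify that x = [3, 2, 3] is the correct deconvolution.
Forward-compute [3, 2, 3] * [1, 3]: y[0] = 3×1 = 3; y[1] = 3×3 + 2×1 = 11; y[2] = 2×3 + 3×1 = 9; y[3] = 3×3 = 9 → [3, 11, 9, 9]. Does not match given y = [3, 11, 7, 3].

Not verified. [3, 2, 3] * [1, 3] = [3, 11, 9, 9], which differs from [3, 11, 7, 3] at index 2.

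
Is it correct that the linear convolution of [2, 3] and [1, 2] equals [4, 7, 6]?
Recompute linear convolution of [2, 3] and [1, 2]: y[0] = 2×1 = 2; y[1] = 2×2 + 3×1 = 7; y[2] = 3×2 = 6 → [2, 7, 6]. Compare to given [4, 7, 6]: they differ at index 0: given 4, correct 2, so answer: No

No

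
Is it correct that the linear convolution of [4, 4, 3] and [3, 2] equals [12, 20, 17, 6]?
Recompute linear convolution of [4, 4, 3] and [3, 2]: y[0] = 4×3 = 12; y[1] = 4×2 + 4×3 = 20; y[2] = 4×2 + 3×3 = 17; y[3] = 3×2 = 6 → [12, 20, 17, 6]. Given [12, 20, 17, 6] matches, so answer: Yes

Yes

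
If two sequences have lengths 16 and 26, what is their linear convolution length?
Linear/full convolution length: m + n - 1 = 16 + 26 - 1 = 41

41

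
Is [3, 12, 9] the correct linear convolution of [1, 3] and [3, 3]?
Recompute linear convolution of [1, 3] and [3, 3]: y[0] = 1×3 = 3; y[1] = 1×3 + 3×3 = 12; y[2] = 3×3 = 9 → [3, 12, 9]. Given [3, 12, 9] matches, so answer: Yes

Yes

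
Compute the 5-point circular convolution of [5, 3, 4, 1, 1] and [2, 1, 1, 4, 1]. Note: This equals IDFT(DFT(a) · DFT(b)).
Either evaluate y[k] = Σ_j a[j]·b[(k-j) mod 5] directly, or use IDFT(DFT(a) · DFT(b)). y[0] = 5×2 + 3×1 + 4×4 + 1×1 + 1×1 = 31; y[1] = 5×1 + 3×2 + 4×1 + 1×4 + 1×1 = 20; y[2] = 5×1 + 3×1 + 4×2 + 1×1 + 1×4 = 21; y[3] = 5×4 + 3×1 + 4×1 + 1×2 + 1×1 = 30; y[4] = 5×1 + 3×4 + 4×1 + 1×1 + 1×2 = 24. Result: [31, 20, 21, 30, 24]

[31, 20, 21, 30, 24]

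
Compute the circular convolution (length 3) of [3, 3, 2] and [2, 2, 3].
Use y[k] = Σ_j x[j]·h[(k-j) mod 3]. y[0] = 3×2 + 3×3 + 2×2 = 19; y[1] = 3×2 + 3×2 + 2×3 = 18; y[2] = 3×3 + 3×2 + 2×2 = 19. Result: [19, 18, 19]

[19, 18, 19]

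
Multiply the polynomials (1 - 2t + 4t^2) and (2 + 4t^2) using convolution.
Ascending coefficients: a = [1, -2, 4], b = [2, 0, 4]. c[0] = 1×2 = 2; c[1] = 1×0 + -2×2 = -4; c[2] = 1×4 + -2×0 + 4×2 = 12; c[3] = -2×4 + 4×0 = -8; c[4] = 4×4 = 16. Result coefficients: [2, -4, 12, -8, 16] → 2 - 4t + 12t^2 - 8t^3 + 16t^4

2 - 4t + 12t^2 - 8t^3 + 16t^4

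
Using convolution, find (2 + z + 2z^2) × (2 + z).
Ascending coefficients: a = [2, 1, 2], b = [2, 1]. c[0] = 2×2 = 4; c[1] = 2×1 + 1×2 = 4; c[2] = 1×1 + 2×2 = 5; c[3] = 2×1 = 2. Result coefficients: [4, 4, 5, 2] → 4 + 4z + 5z^2 + 2z^3

4 + 4z + 5z^2 + 2z^3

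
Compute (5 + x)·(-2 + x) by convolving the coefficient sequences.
Ascending coefficients: a = [5, 1], b = [-2, 1]. c[0] = 5×-2 = -10; c[1] = 5×1 + 1×-2 = 3; c[2] = 1×1 = 1. Result coefficients: [-10, 3, 1] → -10 + 3x + x^2

-10 + 3x + x^2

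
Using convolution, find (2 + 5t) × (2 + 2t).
Ascending coefficients: a = [2, 5], b = [2, 2]. c[0] = 2×2 = 4; c[1] = 2×2 + 5×2 = 14; c[2] = 5×2 = 10. Result coefficients: [4, 14, 10] → 4 + 14t + 10t^2

4 + 14t + 10t^2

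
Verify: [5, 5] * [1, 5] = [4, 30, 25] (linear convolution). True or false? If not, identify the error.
Recompute linear convolution of [5, 5] and [1, 5]: y[0] = 5×1 = 5; y[1] = 5×5 + 5×1 = 30; y[2] = 5×5 = 25 → [5, 30, 25]. Compare to given [4, 30, 25]: they differ at index 0: given 4, correct 5, so answer: No

No. Error at index 0: given 4, correct 5.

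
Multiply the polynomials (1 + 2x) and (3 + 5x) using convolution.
Ascending coefficients: a = [1, 2], b = [3, 5]. c[0] = 1×3 = 3; c[1] = 1×5 + 2×3 = 11; c[2] = 2×5 = 10. Result coefficients: [3, 11, 10] → 3 + 11x + 10x^2

3 + 11x + 10x^2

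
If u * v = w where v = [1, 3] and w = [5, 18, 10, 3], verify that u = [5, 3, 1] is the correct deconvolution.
Forward-compute [5, 3, 1] * [1, 3]: w[0] = 5×1 = 5; w[1] = 5×3 + 3×1 = 18; w[2] = 3×3 + 1×1 = 10; w[3] = 1×3 = 3 → [5, 18, 10, 3]. Matches given w = [5, 18, 10, 3], so verified.

Verified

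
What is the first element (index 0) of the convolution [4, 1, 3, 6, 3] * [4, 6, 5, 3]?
Use y[k] = Σ_i a[i]·b[k-i] at k=0. y[0] = 4×4 = 16

16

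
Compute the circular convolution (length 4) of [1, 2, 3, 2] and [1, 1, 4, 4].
Use y[k] = Σ_j u[j]·v[(k-j) mod 4]. y[0] = 1×1 + 2×4 + 3×4 + 2×1 = 23; y[1] = 1×1 + 2×1 + 3×4 + 2×4 = 23; y[2] = 1×4 + 2×1 + 3×1 + 2×4 = 17; y[3] = 1×4 + 2×4 + 3×1 + 2×1 = 17. Result: [23, 23, 17, 17]

[23, 23, 17, 17]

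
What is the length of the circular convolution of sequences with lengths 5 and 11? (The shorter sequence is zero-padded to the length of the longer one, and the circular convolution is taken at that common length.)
Circular convolution (zero-padding the shorter input) has length max(m, n) = max(5, 11) = 11

11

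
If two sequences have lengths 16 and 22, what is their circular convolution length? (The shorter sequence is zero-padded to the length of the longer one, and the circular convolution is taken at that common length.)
Circular convolution (zero-padding the shorter input) has length max(m, n) = max(16, 22) = 22

22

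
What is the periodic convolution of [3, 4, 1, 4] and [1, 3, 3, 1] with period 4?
Use y[k] = Σ_j f[j]·g[(k-j) mod 4]. y[0] = 3×1 + 4×1 + 1×3 + 4×3 = 22; y[1] = 3×3 + 4×1 + 1×1 + 4×3 = 26; y[2] = 3×3 + 4×3 + 1×1 + 4×1 = 26; y[3] = 3×1 + 4×3 + 1×3 + 4×1 = 22. Result: [22, 26, 26, 22]

[22, 26, 26, 22]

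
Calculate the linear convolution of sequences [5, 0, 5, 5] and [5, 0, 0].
y[0] = 5×5 = 25; y[1] = 5×0 + 0×5 = 0; y[2] = 5×0 + 0×0 + 5×5 = 25; y[3] = 0×0 + 5×0 + 5×5 = 25; y[4] = 5×0 + 5×0 = 0; y[5] = 5×0 = 0

[25, 0, 25, 25, 0, 0]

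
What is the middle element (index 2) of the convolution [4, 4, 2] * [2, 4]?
Use y[k] = Σ_i a[i]·b[k-i] at k=2. y[2] = 4×4 + 2×2 = 20

20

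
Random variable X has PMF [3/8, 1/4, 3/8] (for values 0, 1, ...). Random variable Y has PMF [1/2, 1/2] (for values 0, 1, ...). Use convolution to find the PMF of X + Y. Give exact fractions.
P(X+Y=k) = Σ_i P(X=i)·P(Y=k-i) — a convolution of [3/8, 1/4, 3/8] and [1/2, 1/2]. P(X+Y=0) = (3/8)×(1/2) = 3/16; P(X+Y=1) = (3/8)×(1/2) + (1/4)×(1/2) = 3/16 + 1/8 = 5/16; P(X+Y=2) = (1/4)×(1/2) + (3/8)×(1/2) = 1/8 + 3/16 = 5/16; P(X+Y=3) = (3/8)×(1/2) = 3/16. PMF: [3/16, 5/16, 5/16, 3/16] (sums to 1 ✓)

[3/16, 5/16, 5/16, 3/16]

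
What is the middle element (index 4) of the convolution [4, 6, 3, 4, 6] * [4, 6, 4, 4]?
Use y[k] = Σ_i a[i]·b[k-i] at k=4. y[4] = 6×4 + 3×4 + 4×6 + 6×4 = 84

84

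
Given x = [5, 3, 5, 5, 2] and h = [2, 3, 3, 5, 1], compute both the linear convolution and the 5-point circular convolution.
Linear: y_lin[0] = 5×2 = 10; y_lin[1] = 5×3 + 3×2 = 21; y_lin[2] = 5×3 + 3×3 + 5×2 = 34; y_lin[3] = 5×5 + 3×3 + 5×3 + 5×2 = 59; y_lin[4] = 5×1 + 3×5 + 5×3 + 5×3 + 2×2 = 54; y_lin[5] = 3×1 + 5×5 + 5×3 + 2×3 = 49; y_lin[6] = 5×1 + 5×5 + 2×3 = 36; y_lin[7] = 5×1 + 2×5 = 15; y_lin[8] = 2×1 = 2 → [10, 21, 34, 59, 54, 49, 36, 15, 2]. Circular (length 5): y[0] = 5×2 + 3×1 + 5×5 + 5×3 + 2×3 = 59; y[1] = 5×3 + 3×2 + 5×1 + 5×5 + 2×3 = 57; y[2] = 5×3 + 3×3 + 5×2 + 5×1 + 2×5 = 49; y[3] = 5×5 + 3×3 + 5×3 + 5×2 + 2×1 = 61; y[4] = 5×1 + 3×5 + 5×3 + 5×3 + 2×2 = 54 → [59, 57, 49, 61, 54]

Linear: [10, 21, 34, 59, 54, 49, 36, 15, 2], Circular: [59, 57, 49, 61, 54]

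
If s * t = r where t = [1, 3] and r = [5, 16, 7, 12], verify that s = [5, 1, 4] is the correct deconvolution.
Forward-compute [5, 1, 4] * [1, 3]: r[0] = 5×1 = 5; r[1] = 5×3 + 1×1 = 16; r[2] = 1×3 + 4×1 = 7; r[3] = 4×3 = 12 → [5, 16, 7, 12]. Matches given r = [5, 16, 7, 12], so verified.

Verified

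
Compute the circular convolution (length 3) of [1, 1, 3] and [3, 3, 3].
Use y[k] = Σ_j x[j]·h[(k-j) mod 3]. y[0] = 1×3 + 1×3 + 3×3 = 15; y[1] = 1×3 + 1×3 + 3×3 = 15; y[2] = 1×3 + 1×3 + 3×3 = 15. Result: [15, 15, 15]

[15, 15, 15]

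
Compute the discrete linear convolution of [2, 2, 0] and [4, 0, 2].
y[0] = 2×4 = 8; y[1] = 2×0 + 2×4 = 8; y[2] = 2×2 + 2×0 + 0×4 = 4; y[3] = 2×2 + 0×0 = 4; y[4] = 0×2 = 0

[8, 8, 4, 4, 0]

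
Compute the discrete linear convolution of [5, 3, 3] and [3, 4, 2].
y[0] = 5×3 = 15; y[1] = 5×4 + 3×3 = 29; y[2] = 5×2 + 3×4 + 3×3 = 31; y[3] = 3×2 + 3×4 = 18; y[4] = 3×2 = 6

[15, 29, 31, 18, 6]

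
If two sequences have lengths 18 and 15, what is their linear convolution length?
Linear/full convolution length: m + n - 1 = 18 + 15 - 1 = 32

32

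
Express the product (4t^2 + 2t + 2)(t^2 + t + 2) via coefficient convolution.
Ascending coefficients: a = [2, 2, 4], b = [2, 1, 1]. c[0] = 2×2 = 4; c[1] = 2×1 + 2×2 = 6; c[2] = 2×1 + 2×1 + 4×2 = 12; c[3] = 2×1 + 4×1 = 6; c[4] = 4×1 = 4. Result coefficients: [4, 6, 12, 6, 4] → 4t^4 + 6t^3 + 12t^2 + 6t + 4

4t^4 + 6t^3 + 12t^2 + 6t + 4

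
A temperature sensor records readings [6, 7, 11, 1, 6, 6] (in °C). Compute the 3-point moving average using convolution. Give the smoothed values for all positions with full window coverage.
3-point moving average kernel = [1, 1, 1]. Apply in 'valid' mode (full window coverage): avg[0] = (6 + 7 + 11) / 3 = 8.0; avg[1] = (7 + 11 + 1) / 3 = 6.33; avg[2] = (11 + 1 + 6) / 3 = 6.0; avg[3] = (1 + 6 + 6) / 3 = 4.33. Smoothed values: [8.0, 6.33, 6.0, 4.33]

[8.0, 6.33, 6.0, 4.33]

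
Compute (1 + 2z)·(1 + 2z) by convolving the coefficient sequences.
Ascending coefficients: a = [1, 2], b = [1, 2]. c[0] = 1×1 = 1; c[1] = 1×2 + 2×1 = 4; c[2] = 2×2 = 4. Result coefficients: [1, 4, 4] → 1 + 4z + 4z^2

1 + 4z + 4z^2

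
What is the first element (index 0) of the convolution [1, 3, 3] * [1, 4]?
Use y[k] = Σ_i a[i]·b[k-i] at k=0. y[0] = 1×1 = 1

1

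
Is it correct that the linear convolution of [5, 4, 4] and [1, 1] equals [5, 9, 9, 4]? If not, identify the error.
Recompute linear convolution of [5, 4, 4] and [1, 1]: y[0] = 5×1 = 5; y[1] = 5×1 + 4×1 = 9; y[2] = 4×1 + 4×1 = 8; y[3] = 4×1 = 4 → [5, 9, 8, 4]. Compare to given [5, 9, 9, 4]: they differ at index 2: given 9, correct 8, so answer: No

No. Error at index 2: given 9, correct 8.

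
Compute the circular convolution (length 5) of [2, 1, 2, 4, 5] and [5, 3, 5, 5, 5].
Use y[k] = Σ_j f[j]·g[(k-j) mod 5]. y[0] = 2×5 + 1×5 + 2×5 + 4×5 + 5×3 = 60; y[1] = 2×3 + 1×5 + 2×5 + 4×5 + 5×5 = 66; y[2] = 2×5 + 1×3 + 2×5 + 4×5 + 5×5 = 68; y[3] = 2×5 + 1×5 + 2×3 + 4×5 + 5×5 = 66; y[4] = 2×5 + 1×5 + 2×5 + 4×3 + 5×5 = 62. Result: [60, 66, 68, 66, 62]

[60, 66, 68, 66, 62]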